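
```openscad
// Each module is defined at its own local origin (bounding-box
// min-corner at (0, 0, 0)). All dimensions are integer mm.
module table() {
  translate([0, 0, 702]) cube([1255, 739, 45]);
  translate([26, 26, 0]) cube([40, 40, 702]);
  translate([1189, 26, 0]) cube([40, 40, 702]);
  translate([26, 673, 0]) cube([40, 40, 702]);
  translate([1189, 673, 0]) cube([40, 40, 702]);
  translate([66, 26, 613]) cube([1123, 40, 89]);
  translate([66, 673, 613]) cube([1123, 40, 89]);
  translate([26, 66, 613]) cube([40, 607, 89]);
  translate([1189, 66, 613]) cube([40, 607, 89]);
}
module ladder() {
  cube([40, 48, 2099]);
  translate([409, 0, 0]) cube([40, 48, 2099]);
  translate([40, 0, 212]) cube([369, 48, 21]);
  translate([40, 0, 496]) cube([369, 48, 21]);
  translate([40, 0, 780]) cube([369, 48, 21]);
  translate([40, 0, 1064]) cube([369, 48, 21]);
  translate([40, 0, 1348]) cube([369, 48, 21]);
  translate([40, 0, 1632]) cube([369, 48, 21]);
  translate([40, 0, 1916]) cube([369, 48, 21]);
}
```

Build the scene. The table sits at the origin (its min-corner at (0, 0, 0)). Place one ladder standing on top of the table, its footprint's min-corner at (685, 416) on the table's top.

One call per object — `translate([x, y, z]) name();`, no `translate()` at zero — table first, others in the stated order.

table();
translate([685, 416, 747]) ladder();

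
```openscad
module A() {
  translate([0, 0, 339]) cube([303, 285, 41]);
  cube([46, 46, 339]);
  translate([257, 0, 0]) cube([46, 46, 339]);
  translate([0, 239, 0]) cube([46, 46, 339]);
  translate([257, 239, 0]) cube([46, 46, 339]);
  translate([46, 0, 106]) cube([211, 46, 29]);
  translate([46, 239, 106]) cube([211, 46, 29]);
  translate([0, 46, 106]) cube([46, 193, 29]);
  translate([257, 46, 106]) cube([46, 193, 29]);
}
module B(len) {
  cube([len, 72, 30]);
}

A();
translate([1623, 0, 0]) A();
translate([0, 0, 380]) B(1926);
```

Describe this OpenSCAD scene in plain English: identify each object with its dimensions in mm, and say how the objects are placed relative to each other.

A is a simple wooden stool: a rectangular seat 303 mm (x) by 285 mm (y), 41 mm thick, top face at z = 380 mm, on four square legs, each 46×46 mm in cross-section. The legs rest on z = 0, each flush with a corner of the seat. Four stretchers, 46 mm wide and 29 mm tall, connect adjacent legs with their undersides at z = 106 mm, each running between the inner faces of the legs it joins and aligned with the legs' outer faces on the other axis.

B is a rectangular beam 1926 mm long (x), 72 mm deep (y), 30 mm thick (z).

The beam spans the tops of two stools placed 1320 mm apart, resting at z = 380 mm.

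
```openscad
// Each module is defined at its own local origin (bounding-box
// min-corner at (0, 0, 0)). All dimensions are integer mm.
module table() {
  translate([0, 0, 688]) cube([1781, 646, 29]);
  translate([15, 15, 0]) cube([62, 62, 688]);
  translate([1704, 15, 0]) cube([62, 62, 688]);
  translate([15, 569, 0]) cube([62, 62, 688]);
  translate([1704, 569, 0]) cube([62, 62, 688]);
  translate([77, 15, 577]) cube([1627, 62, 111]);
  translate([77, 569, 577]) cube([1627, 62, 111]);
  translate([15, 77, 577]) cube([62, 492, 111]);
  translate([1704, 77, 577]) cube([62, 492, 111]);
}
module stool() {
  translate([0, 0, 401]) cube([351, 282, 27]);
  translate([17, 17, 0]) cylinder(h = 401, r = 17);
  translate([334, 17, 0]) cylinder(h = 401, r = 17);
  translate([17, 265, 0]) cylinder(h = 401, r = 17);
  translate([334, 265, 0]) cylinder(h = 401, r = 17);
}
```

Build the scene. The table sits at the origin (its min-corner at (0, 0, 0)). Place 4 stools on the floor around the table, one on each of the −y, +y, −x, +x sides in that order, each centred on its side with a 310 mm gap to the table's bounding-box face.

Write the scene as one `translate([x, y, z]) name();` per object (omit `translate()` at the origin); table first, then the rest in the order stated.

table();
translate([715, -592, 0]) stool();
translate([715, 956, 0]) stool();
translate([-661, 182, 0]) stool();
translate([2091, 182, 0]) stool();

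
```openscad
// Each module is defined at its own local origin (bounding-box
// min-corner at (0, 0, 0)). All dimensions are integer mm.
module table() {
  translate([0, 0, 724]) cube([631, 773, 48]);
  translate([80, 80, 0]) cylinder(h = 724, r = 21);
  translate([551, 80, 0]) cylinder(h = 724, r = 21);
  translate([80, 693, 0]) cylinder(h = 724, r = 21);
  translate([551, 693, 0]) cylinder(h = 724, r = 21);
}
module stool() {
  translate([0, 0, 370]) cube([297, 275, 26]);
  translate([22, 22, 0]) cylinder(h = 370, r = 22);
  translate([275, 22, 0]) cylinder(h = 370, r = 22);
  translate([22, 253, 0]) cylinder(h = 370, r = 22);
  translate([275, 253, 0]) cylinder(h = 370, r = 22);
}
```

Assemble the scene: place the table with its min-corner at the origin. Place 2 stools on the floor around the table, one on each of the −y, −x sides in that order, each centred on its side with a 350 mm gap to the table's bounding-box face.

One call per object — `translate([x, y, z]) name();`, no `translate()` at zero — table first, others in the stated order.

table();
translate([167, -625, 0]) stool();
translate([-647, 249, 0]) stool();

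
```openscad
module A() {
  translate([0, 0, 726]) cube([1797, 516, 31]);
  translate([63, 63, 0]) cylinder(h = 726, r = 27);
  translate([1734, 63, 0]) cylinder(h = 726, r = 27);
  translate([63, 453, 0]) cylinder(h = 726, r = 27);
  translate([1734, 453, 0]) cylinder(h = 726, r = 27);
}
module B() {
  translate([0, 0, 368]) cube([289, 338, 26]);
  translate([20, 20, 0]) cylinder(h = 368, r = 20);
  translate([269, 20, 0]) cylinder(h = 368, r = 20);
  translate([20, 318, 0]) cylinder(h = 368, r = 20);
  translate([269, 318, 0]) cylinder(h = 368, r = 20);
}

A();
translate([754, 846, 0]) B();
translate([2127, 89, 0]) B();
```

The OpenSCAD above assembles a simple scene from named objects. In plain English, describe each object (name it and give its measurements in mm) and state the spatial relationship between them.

A is a table: top 1797 mm (x) × 516 mm (y), 31 mm thick, upper face at z = 757 mm, on four round legs of 54 mm diameter, each leg's bounding box inset 36 mm from the nearest pair of top edges, running from z = 0 to the bottom of the top.

B is a four-legged stool. The seat is 289×338 mm, 26 mm thick, top at z = 394 mm. It stands on four round legs, each 40 mm in diameter, from z = 0 to the seat underside, each leg's axis is inset half a diameter from the nearest pair of seat edges (so the leg's bounding box is flush with the corner).

Two stools sit around the table at the +y, +x sides.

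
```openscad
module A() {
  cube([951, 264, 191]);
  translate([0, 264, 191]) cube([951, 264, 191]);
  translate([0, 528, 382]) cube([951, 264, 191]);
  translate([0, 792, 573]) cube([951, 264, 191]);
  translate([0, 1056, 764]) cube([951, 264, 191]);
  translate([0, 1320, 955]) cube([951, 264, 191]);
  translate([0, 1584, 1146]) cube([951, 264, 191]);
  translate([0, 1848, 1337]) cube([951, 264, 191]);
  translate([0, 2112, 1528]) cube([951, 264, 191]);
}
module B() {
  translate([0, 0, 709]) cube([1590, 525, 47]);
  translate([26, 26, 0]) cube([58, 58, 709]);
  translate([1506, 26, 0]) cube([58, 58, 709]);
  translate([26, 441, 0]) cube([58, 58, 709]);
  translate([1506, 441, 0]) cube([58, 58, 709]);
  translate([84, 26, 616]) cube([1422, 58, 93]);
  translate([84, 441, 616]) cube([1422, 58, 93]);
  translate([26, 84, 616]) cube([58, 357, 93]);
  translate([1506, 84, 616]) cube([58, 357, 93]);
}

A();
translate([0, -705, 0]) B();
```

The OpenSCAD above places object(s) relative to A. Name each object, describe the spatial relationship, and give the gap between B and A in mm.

The table's nearest face is 180 mm from the staircase's −y face.

A is a staircase. B is a table. The table is on the floor beside the staircase on its −y side. The gap between the table and the staircase is 180 mm.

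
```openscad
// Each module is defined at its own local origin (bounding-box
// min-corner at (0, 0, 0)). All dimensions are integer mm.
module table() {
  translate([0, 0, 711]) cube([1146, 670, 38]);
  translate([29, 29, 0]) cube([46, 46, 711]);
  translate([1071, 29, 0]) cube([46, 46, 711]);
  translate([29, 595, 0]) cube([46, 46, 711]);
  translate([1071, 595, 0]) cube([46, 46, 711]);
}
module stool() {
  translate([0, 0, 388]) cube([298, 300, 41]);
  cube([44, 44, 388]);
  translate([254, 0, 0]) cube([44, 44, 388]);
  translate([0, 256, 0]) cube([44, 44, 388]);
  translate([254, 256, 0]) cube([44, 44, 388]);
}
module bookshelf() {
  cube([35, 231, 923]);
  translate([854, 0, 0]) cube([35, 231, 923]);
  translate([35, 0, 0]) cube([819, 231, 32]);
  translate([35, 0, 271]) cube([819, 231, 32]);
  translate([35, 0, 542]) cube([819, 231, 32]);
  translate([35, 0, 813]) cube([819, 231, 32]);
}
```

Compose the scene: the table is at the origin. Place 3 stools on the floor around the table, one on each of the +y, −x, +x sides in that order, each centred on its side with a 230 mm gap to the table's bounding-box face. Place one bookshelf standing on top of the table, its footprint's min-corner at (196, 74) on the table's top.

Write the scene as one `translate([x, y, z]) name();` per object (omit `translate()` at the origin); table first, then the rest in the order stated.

table();
translate([424, 900, 0]) stool();
translate([-528, 185, 0]) stool();
translate([1376, 185, 0]) stool();
translate([196, 74, 749]) bookshelf();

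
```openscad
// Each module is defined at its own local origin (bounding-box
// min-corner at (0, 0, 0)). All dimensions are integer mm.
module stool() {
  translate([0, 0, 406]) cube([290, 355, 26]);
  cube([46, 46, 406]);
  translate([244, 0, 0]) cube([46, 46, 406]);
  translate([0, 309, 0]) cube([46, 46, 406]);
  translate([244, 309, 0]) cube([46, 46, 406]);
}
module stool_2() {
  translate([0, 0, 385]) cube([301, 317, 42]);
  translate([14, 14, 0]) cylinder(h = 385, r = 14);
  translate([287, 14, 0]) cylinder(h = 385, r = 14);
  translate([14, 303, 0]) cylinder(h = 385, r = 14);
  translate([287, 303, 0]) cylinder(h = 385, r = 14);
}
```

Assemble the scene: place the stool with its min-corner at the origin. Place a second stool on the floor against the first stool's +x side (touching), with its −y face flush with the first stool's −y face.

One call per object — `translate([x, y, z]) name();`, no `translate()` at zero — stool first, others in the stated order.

stool();
translate([290, 0, 0]) stool_2();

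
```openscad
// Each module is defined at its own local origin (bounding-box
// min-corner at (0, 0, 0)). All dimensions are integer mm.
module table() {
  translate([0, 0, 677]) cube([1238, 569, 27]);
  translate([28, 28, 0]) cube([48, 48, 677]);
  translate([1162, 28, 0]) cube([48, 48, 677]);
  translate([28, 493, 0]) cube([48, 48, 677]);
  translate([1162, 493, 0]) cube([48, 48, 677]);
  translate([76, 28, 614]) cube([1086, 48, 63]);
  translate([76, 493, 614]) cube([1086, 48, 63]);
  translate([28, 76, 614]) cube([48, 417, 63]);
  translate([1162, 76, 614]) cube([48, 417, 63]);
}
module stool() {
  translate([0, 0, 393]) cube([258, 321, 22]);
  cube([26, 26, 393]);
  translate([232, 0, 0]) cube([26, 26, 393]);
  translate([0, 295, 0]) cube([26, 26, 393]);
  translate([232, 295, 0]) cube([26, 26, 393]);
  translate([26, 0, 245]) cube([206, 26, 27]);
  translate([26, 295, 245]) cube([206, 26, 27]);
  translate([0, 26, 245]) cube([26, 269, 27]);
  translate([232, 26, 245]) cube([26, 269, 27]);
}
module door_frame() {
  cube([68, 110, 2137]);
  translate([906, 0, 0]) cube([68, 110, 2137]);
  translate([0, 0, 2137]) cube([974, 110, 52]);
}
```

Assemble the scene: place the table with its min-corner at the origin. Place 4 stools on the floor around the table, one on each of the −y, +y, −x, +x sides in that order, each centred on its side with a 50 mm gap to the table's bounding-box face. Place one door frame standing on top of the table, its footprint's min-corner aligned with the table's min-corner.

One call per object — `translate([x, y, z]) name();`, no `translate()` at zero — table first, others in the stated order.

table();
translate([490, -371, 0]) stool();
translate([490, 619, 0]) stool();
translate([-308, 124, 0]) stool();
translate([1288, 124, 0]) stool();
translate([0, 0, 704]) door_frame();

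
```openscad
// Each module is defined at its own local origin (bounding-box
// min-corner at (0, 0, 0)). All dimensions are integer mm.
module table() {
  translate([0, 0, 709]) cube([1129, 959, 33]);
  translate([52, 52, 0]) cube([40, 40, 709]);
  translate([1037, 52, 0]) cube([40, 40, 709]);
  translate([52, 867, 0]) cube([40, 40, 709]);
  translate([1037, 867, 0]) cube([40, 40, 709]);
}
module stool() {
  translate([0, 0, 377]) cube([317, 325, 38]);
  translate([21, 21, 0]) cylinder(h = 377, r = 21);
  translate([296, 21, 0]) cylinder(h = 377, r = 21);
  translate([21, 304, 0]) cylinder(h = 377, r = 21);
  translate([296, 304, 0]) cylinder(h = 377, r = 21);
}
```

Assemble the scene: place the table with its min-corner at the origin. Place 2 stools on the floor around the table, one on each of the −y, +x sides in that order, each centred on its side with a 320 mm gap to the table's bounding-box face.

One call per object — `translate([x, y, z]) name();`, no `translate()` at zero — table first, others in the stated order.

table();
translate([406, -645, 0]) stool();
translate([1449, 317, 0]) stool();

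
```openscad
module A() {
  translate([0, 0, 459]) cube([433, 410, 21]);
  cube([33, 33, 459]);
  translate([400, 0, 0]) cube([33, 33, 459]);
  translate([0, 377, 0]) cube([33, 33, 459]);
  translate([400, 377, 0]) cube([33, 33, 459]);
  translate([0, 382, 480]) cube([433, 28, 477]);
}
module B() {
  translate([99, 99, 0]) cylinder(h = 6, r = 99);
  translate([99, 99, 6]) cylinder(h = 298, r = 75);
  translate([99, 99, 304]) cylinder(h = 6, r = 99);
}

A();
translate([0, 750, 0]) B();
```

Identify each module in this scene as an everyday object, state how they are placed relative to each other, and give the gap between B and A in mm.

The spool's nearest face is 340 mm from the chair's +y face.

A is a chair. B is a spool. The spool is on the floor beside the chair on its +y side. The gap between the spool and the chair is 340 mm.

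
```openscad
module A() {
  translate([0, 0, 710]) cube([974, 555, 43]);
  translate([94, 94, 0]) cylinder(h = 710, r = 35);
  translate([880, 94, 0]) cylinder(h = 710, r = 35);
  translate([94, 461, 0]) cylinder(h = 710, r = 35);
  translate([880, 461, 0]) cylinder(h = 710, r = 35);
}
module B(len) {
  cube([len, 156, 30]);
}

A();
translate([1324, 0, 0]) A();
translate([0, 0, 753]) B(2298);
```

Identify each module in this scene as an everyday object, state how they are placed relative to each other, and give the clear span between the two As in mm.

A is a table. B is a beam. A beam spans the tops of two tables. The clear span between the two tables is 350 mm.

Second table starts at x = 1324; first ends at x = 974; clear span = 1324 − 974 = 350 mm.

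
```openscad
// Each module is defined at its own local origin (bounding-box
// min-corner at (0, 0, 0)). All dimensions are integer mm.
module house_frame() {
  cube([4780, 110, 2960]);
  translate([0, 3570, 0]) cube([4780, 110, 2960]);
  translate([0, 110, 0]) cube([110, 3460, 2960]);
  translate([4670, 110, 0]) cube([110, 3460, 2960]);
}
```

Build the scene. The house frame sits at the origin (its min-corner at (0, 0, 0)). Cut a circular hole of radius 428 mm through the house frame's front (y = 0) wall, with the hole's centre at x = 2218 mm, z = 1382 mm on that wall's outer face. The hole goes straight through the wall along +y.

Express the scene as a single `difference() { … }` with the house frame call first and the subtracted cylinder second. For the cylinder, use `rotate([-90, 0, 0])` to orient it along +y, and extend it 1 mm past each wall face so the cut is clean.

difference() {
  house_frame();
  translate([2218, -1, 1382]) rotate([-90, 0, 0]) cylinder(h = 112, r = 428);
}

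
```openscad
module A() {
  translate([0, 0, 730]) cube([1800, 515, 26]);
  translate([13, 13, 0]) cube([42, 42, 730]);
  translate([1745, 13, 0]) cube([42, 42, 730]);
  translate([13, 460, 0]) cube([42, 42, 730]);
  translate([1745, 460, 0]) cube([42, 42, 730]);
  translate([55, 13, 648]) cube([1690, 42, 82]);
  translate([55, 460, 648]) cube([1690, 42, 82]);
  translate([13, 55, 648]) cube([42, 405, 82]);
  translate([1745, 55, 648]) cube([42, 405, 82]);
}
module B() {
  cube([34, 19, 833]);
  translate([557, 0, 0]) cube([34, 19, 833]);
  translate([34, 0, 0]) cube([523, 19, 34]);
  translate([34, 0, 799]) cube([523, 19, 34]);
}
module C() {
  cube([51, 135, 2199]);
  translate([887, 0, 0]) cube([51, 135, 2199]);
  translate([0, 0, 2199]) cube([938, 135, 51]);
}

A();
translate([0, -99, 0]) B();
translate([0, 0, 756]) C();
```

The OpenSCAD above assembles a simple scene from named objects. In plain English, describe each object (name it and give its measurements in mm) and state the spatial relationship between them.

A is a rectangular dining table. The top is 1800×515×26 mm with its upper surface at z = 756 mm. It stands on four 42×42 mm square legs, each inset 13 mm from the nearest pair of top edges, running from the floor to the underside of the top. Four apron rails, 42 mm thick and 82 mm tall, run between adjacent legs with their top edges flush with the underside of the top and their outer faces flush with the legs' outer faces.

B is a rectangular picture frame lying in the x–z plane (depth along y). The opening is 523 mm wide (x) by 765 mm tall (z), surrounded by a border 34 mm wide on all four sides. The frame is 19 mm deep and is made of two full-height vertical stiles with two horizontal rails fitted between them.

C is a rectangular door frame: two vertical jambs of 51×135 mm section, 2199 mm tall, with a clear opening 836 mm wide between their inner faces. A header 51 mm tall and 135 mm deep lies on top of the jambs and spans the full outside width.

The picture frame is on the floor beside the table on its −y side. The door frame is on top of the table.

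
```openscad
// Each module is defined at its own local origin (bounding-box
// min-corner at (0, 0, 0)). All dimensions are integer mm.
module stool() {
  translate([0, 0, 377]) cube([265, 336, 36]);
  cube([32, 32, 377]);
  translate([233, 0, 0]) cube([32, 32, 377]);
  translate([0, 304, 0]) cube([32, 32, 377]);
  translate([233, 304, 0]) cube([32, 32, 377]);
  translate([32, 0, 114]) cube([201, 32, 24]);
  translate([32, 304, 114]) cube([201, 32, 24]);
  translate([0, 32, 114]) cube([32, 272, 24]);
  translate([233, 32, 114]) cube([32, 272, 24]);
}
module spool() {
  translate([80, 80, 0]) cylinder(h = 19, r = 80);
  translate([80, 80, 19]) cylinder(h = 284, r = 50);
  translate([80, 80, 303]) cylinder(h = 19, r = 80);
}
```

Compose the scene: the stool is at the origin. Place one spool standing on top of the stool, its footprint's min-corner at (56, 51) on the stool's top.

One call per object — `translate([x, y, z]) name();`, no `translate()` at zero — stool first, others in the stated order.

stool();
translate([56, 51, 413]) spool();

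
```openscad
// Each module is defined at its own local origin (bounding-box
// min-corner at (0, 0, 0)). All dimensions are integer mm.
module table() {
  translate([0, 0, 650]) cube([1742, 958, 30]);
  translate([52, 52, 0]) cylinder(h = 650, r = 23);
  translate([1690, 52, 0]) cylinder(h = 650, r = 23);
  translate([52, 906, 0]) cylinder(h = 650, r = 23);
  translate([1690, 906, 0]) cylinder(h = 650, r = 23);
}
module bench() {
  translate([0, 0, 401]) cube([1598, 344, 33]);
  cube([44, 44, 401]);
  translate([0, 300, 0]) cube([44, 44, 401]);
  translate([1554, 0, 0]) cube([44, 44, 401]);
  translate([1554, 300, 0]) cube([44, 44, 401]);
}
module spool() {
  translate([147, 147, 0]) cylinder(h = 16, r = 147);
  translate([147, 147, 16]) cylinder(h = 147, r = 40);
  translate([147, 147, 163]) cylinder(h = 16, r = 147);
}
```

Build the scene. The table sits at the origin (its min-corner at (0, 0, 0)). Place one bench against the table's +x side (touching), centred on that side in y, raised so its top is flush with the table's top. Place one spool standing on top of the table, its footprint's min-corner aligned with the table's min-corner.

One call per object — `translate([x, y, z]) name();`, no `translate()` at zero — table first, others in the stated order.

table();
translate([1742, 307, 246]) bench();
translate([0, 0, 680]) spool();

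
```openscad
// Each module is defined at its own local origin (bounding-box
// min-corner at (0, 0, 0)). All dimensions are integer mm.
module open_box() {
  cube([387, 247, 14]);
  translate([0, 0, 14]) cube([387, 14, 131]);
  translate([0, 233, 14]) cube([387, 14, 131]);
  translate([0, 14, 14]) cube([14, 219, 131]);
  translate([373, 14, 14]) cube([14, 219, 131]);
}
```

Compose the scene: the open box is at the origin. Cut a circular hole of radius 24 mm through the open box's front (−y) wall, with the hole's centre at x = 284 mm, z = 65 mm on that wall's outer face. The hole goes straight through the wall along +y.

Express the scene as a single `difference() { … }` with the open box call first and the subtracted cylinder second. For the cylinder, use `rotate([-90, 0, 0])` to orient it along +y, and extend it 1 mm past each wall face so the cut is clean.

difference() {
  open_box();
  translate([284, -1, 65]) rotate([-90, 0, 0]) cylinder(h = 16, r = 24);
}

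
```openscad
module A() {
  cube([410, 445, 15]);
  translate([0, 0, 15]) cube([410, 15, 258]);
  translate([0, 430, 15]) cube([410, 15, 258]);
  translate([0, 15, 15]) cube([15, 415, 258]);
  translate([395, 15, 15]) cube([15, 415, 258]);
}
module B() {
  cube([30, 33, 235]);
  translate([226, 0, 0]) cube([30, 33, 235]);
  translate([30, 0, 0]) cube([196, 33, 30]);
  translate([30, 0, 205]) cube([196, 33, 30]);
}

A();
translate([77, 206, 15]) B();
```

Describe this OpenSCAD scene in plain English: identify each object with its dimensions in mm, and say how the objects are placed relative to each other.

A is an open-topped rectangular box: outside dimensions 410×445×273 mm, with a uniform wall and base thickness of 15 mm. The base is a full 410×445 slab on the floor; four walls sit on top of the base. The front and back walls (the −y and +y sides) span the full width; the two side walls fit between them.

B is a rectangular picture frame lying in the x–z plane (depth along y). The opening is 196 mm wide (x) by 175 mm tall (z), surrounded by a border 30 mm wide on all four sides. The frame is 33 mm deep and is made of two full-height vertical stiles with two horizontal rails fitted between them.

The picture frame sits inside the open box, centred.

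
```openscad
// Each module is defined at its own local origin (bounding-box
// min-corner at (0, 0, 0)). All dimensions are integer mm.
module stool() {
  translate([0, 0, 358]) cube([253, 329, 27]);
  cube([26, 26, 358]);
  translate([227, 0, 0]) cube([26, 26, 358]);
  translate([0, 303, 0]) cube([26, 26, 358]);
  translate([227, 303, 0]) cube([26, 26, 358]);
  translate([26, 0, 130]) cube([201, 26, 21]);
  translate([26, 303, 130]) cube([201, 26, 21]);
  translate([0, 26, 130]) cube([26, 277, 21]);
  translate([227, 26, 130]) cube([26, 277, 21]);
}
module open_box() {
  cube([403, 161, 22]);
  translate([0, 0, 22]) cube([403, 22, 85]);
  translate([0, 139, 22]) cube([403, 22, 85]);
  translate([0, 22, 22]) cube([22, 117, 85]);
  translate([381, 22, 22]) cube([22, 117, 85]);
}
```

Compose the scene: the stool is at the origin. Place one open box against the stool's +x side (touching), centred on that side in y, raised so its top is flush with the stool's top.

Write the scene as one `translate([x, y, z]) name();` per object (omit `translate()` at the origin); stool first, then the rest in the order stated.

stool();
translate([253, 84, 278]) open_box();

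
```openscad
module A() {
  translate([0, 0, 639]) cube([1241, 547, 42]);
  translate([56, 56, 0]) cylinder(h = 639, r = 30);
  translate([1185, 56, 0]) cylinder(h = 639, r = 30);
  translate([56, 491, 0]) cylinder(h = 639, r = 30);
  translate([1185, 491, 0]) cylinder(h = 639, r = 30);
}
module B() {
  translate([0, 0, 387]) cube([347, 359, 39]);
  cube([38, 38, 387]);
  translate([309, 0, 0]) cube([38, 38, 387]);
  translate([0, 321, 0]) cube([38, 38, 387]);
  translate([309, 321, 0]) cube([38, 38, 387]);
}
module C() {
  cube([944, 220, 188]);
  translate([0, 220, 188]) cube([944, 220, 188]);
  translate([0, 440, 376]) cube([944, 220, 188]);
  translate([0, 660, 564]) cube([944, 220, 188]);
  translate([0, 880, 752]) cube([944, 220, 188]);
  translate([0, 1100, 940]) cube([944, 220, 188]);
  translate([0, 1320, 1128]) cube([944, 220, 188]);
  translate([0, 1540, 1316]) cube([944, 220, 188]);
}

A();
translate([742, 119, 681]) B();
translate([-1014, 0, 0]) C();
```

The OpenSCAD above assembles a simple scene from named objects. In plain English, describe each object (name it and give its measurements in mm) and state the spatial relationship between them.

A is a table: top 1241 mm (x) × 547 mm (y), 42 mm thick, upper face at z = 681 mm, on four round legs of 60 mm diameter, each leg's bounding box inset 26 mm from the nearest pair of top edges, running from z = 0 to the bottom of the top.

B is a simple wooden stool: a rectangular seat 347 mm (x) by 359 mm (y), 39 mm thick, top face at z = 426 mm, on four square legs, each 38×38 mm in cross-section. The legs rest on z = 0, each flush with a corner of the seat.

C is a run of 8 identical solid stair steps. Each tread is 944×220 mm and each step block is 188 mm high. Step 1 rests on the floor; step k is offset from step 1 by (k−1)×220 mm in y and (k−1)×188 mm in z.

The stool is on top of the table. The staircase is on the floor beside the table on its −x side.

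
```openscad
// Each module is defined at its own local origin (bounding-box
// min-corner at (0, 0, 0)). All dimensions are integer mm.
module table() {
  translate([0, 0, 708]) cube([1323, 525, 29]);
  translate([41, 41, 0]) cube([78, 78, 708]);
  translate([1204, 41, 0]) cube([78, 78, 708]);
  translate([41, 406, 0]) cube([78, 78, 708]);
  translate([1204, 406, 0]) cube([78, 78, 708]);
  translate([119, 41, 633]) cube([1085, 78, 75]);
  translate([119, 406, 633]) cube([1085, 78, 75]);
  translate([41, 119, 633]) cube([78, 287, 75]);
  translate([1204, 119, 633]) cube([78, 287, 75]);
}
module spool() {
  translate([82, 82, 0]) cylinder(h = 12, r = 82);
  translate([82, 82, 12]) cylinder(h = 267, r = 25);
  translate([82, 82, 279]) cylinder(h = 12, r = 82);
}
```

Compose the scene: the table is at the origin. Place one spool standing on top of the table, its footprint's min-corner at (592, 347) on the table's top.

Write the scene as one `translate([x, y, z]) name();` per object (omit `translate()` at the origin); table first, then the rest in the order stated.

table();
translate([592, 347, 737]) spool();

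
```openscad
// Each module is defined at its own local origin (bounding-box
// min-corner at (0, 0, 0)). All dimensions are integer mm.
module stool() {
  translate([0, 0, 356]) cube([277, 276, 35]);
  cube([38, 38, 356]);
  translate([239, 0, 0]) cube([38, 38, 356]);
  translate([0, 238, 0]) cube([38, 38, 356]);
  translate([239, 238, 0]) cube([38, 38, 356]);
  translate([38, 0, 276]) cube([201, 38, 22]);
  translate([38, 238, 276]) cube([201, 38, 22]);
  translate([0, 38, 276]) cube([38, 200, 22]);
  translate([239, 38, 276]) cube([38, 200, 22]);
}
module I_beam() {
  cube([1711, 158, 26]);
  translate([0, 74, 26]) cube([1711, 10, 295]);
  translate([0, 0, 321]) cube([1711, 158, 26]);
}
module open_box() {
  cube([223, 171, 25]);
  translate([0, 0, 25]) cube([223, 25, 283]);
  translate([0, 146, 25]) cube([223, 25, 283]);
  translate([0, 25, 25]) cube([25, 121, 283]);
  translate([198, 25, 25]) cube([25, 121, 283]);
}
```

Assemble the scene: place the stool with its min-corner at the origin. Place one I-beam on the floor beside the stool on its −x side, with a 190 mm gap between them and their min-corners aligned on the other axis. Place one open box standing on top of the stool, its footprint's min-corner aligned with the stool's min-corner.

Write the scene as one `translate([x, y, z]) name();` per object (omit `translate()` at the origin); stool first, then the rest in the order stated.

stool();
translate([-1901, 0, 0]) I_beam();
translate([0, 0, 391]) open_box();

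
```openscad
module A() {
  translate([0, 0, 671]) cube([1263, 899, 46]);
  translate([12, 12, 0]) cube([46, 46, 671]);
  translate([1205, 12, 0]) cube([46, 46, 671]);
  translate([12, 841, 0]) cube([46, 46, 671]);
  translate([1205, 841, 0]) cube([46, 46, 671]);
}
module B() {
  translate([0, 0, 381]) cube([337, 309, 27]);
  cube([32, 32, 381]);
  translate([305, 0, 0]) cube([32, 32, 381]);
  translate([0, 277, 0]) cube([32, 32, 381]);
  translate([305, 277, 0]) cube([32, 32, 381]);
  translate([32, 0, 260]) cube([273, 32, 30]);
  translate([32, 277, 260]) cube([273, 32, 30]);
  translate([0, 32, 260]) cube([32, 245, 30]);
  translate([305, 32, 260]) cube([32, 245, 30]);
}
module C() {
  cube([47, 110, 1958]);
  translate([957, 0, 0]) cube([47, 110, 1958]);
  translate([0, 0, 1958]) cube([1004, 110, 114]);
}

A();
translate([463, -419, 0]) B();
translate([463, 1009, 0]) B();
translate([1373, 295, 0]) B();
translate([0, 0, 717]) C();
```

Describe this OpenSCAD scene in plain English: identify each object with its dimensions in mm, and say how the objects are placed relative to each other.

A is a table with a 1263×899 mm rectangular top, 46 mm thick, top surface at z = 717 mm, supported by four 46×46 mm square legs, each inset 12 mm from the nearest pair of top edges, running from the floor.

B is a four-legged stool. The seat is 337×309 mm, 27 mm thick, top at z = 408 mm. It stands on four square legs, each 32×32 mm in cross-section, from z = 0 to the seat underside, each flush with a corner of the seat. Four stretchers, 32 mm wide and 30 mm tall, connect adjacent legs with their undersides at z = 260 mm, each running between the inner faces of the legs it joins and aligned with the legs' outer faces on the other axis.

C is a door frame. The clear opening is 910 mm wide and 1958 mm high. Two 47 mm wide jambs, 110 mm deep, stand either side of the opening from the floor to the top of the opening. A 114 mm thick head sits across the top of both jambs, spanning the full outside width of the frame.

Three stools sit around the table at the −y, +y, +x sides. The door frame is on top of the table.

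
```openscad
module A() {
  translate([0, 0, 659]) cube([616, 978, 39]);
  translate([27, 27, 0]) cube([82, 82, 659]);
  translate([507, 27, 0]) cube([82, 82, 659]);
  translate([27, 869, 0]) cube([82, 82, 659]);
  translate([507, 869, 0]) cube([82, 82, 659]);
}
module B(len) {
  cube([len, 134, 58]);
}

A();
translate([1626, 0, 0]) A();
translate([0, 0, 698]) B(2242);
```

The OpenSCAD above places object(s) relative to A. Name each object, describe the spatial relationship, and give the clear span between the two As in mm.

Second table starts at x = 1626; first ends at x = 616; clear span = 1626 − 616 = 1010 mm.

A is a table. B is a beam. A beam spans the tops of two tables. The clear span between the two tables is 1010 mm.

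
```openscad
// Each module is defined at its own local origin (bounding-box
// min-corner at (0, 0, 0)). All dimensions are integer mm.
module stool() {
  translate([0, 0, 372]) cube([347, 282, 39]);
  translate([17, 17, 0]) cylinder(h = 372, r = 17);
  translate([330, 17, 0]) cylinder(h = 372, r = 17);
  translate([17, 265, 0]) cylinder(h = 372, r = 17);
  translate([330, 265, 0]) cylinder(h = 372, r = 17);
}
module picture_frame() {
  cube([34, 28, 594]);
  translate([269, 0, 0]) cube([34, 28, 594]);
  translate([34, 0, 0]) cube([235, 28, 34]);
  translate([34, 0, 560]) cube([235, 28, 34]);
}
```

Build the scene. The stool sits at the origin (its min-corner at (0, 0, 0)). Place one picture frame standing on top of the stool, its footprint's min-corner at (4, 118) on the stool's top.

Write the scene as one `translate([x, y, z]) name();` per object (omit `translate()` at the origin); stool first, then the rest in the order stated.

stool();
translate([4, 118, 411]) picture_frame();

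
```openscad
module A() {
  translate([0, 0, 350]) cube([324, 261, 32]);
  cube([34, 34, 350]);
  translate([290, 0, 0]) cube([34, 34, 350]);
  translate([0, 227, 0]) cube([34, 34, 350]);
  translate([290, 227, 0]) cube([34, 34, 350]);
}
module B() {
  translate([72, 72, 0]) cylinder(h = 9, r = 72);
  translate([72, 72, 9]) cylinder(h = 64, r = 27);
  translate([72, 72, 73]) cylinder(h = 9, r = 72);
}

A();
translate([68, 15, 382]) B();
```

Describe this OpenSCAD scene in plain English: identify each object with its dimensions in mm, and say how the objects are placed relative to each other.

A is a four-legged stool. The seat is a 324×261×32 mm slab whose top surface is at z = 382 mm; four square legs, each 34×34 mm in cross-section, run from the floor (z = 0) to the underside of the seat, each flush with a corner of the seat.

B is a spool: two coaxial disc flanges of radius 72 mm and thickness 9 mm, joined by a core cylinder of radius 27 mm and height 64 mm. The lower flange rests on z = 0 and the three cylinders share a vertical axis.

The spool is on top of the stool.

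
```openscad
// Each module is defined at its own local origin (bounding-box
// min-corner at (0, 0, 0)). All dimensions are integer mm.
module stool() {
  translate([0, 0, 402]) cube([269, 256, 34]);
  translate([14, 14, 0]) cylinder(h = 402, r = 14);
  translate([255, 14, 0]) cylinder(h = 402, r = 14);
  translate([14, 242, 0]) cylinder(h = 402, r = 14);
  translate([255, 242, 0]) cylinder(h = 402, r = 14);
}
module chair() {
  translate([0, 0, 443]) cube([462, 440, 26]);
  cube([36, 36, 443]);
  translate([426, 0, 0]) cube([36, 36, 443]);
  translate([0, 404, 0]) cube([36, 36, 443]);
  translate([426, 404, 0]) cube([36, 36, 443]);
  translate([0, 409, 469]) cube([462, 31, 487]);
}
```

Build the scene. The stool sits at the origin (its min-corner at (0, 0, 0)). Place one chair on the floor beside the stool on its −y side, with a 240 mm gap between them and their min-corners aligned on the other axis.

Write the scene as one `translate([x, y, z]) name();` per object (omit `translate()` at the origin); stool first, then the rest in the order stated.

stool();
translate([0, -680, 0]) chair();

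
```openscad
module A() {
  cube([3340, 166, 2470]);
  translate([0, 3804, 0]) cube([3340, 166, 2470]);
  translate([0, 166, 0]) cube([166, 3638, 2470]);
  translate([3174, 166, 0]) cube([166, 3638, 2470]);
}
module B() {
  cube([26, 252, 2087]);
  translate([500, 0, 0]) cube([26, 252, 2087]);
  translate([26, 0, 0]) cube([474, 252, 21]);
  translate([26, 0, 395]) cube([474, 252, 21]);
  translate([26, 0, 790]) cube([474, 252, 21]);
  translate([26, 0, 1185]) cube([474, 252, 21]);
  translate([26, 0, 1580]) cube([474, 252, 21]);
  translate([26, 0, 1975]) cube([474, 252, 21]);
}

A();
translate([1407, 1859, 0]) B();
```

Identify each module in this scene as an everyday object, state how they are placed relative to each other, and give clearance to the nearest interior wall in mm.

A is a house frame. B is a bookshelf. The bookshelf sits inside the house frame, centred. The clearance to the nearest interior wall is 1241 mm.

Clearances: x = 1241, y = 1693; minimum 1241 mm.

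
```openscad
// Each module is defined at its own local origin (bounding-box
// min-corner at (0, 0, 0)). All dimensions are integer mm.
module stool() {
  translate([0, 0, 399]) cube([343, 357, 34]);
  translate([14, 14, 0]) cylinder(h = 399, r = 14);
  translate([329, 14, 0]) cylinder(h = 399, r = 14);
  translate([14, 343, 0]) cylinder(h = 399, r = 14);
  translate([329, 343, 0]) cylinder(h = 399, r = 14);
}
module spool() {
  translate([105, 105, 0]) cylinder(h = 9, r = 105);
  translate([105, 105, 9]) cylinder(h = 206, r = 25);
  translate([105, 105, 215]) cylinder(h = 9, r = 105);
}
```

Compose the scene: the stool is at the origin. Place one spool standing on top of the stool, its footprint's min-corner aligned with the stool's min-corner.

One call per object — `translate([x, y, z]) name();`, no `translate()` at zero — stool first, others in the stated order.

stool();
translate([0, 0, 433]) spool();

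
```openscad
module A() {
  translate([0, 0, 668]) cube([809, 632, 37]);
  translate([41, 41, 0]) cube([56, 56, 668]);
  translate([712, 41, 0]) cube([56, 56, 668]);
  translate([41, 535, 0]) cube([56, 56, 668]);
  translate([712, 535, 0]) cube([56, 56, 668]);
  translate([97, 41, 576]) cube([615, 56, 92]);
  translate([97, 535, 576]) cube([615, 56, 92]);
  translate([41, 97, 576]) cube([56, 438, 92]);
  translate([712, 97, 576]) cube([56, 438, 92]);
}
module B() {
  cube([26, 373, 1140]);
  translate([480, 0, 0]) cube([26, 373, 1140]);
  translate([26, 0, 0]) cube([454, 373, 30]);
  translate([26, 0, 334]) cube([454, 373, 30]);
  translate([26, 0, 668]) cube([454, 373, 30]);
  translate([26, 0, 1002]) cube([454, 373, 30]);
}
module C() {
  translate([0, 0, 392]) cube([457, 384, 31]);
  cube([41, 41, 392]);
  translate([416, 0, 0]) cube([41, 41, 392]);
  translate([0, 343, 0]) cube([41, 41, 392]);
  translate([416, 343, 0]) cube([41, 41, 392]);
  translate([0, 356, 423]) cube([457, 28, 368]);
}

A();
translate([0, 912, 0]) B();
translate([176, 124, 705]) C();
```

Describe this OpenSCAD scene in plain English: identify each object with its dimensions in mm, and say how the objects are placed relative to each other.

A is a table with a 809×632 mm rectangular top, 37 mm thick, top surface at z = 705 mm, supported by four 56×56 mm square legs, each inset 41 mm from the nearest pair of top edges, running from the floor. Four apron rails, 56 mm thick and 92 mm tall, run between adjacent legs with their top edges flush with the underside of the top and their outer faces flush with the legs' outer faces.

B is a bookshelf 506 mm wide overall, 373 mm deep and 1140 mm tall. The two sides are 26 mm thick vertical panels. 4 horizontal shelves of 30 mm thickness span between the inner faces of the sides; the lowest shelf sits on the floor and shelves are stacked with a clear vertical gap of 304 mm between each pair.

C is a chair: 457×384 mm seat, 31 mm thick, top at z = 423 mm, on four 41 mm square corner legs flush with the seat edges. A 28 mm thick backrest slab spans the full seat width, extending 368 mm above the seat top, its back face flush with the seat's +y edge.

The bookshelf is on the floor beside the table on its +y side. The chair is on top of the table, centred.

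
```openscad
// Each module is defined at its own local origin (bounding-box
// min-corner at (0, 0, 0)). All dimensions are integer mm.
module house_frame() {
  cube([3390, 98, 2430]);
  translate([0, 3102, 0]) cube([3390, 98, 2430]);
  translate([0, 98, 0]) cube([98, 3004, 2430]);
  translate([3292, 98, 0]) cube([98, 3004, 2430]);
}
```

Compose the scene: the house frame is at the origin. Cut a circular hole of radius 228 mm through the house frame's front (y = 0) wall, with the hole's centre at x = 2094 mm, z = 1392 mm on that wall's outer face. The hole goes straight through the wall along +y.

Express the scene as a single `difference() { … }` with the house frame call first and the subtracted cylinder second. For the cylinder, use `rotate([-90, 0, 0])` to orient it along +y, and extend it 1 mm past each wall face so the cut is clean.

difference() {
  house_frame();
  translate([2094, -1, 1392]) rotate([-90, 0, 0]) cylinder(h = 100, r = 228);
}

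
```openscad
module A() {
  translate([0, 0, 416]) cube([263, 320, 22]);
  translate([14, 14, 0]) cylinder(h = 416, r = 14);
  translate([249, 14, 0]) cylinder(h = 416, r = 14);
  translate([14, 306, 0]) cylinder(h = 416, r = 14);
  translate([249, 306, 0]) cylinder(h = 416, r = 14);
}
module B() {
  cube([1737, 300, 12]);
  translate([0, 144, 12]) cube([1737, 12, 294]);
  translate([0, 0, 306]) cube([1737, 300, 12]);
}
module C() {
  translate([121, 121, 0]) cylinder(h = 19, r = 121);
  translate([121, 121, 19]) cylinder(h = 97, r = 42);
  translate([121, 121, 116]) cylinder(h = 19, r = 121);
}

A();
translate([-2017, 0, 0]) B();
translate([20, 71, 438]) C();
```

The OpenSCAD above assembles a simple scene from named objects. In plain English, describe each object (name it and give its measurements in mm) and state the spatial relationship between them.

A is a four-legged stool. The seat is 263×320 mm, 22 mm thick, top at z = 438 mm. It stands on four round legs, each 28 mm in diameter, from z = 0 to the seat underside, each leg's axis is inset half a diameter from the nearest pair of seat edges (so the leg's bounding box is flush with the corner).

B is an I-beam lying along x, 1737 mm long. Overall section height 318 mm. Two flanges 300 mm wide (y) and 12 mm thick, one on the floor and one at the top; a web 12 mm thick runs between them, centred on the flange width.

C is a spool: two coaxial disc flanges of radius 121 mm and thickness 19 mm, joined by a core cylinder of radius 42 mm and height 97 mm. The lower flange rests on z = 0 and the three cylinders share a vertical axis.

The I-beam is on the floor beside the stool on its −x side. The spool is on top of the stool.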